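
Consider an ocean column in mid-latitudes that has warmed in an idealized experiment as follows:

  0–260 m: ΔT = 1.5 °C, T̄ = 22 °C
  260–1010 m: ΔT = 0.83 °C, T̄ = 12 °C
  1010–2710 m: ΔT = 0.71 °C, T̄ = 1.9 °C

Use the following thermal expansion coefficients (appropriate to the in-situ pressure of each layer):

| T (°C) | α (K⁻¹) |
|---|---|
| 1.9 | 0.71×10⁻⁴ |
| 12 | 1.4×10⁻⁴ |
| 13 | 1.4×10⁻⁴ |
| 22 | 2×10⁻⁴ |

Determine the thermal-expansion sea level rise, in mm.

Layer 1 at 22 °C → α = 2×10⁻⁴ K⁻¹
Layer 2 at 12 °C → α = 1.4×10⁻⁴ K⁻¹
Layer 3 at 1.9 °C → α = 0.71×10⁻⁴ K⁻¹
Layer 1: 260 × 2×10⁻⁴ × 1.5 = 0.07800 m
Layer 2: 0.83 × 1.4×10⁻⁴ × 750 = 0.08715 m
1700 × 0.71×10⁻⁴ × 0.71 = 0.085697 m
Δh = 0.07800 + 0.08715 + 0.085697 = 0.250847 m

about 250 mm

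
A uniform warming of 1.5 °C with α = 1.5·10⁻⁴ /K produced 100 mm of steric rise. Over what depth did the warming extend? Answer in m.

H = Δh/(αΔT) = 0.1 / (1.5×10⁻⁴ × 1.5) ≈ 444.4 m

444 m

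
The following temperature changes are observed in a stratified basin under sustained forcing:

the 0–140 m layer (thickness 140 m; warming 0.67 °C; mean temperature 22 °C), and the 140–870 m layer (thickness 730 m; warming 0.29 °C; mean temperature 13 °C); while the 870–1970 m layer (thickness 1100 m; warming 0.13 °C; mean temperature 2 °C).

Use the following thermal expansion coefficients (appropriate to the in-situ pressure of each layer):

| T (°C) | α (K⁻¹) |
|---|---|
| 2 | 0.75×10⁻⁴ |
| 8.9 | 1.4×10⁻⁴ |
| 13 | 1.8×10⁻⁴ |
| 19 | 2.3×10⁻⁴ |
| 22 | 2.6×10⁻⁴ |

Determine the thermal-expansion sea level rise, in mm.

Δh = 73.2 mm

Layer 1 at 22 °C → α = 2.6×10⁻⁴ K⁻¹
Layer 2 at 13 °C → α = 1.8×10⁻⁴ K⁻¹
Layer 3 at 2 °C → α = 0.75×10⁻⁴ K⁻¹
0–140 m: 2.6×10⁻⁴ × 140 × 0.67 = 0.024388 m
140–870 m: 0.29 × 1.8×10⁻⁴ × 730 = 0.038106 m
0.75×10⁻⁴ × 1100 × 0.13 = 0.010725 m
Δh = 0.024388 + 0.038106 + 0.010725 = 0.073219 m ≈ 73.2 mm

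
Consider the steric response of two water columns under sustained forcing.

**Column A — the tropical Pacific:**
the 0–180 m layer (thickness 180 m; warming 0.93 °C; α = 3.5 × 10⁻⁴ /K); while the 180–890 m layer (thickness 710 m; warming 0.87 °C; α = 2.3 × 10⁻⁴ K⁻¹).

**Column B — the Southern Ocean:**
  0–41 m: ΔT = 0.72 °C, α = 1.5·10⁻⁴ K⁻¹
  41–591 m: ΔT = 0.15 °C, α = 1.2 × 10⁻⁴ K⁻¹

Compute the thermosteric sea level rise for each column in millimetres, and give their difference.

A 3.5×10⁻⁴ × 0.93 × 180 = 0.05859 m
A 180–890 m: 710 × 2.3×10⁻⁴ × 0.87 = 0.142071 m
A total: 0.200661 m
B 0–41 m: 41 × 1.5×10⁻⁴ × 0.72 = 0.004428 m
B Layer 2: 550 × 0.15 × 1.2×10⁻⁴ = 0.00990 m
B total: 0.014328 m
Difference: 0.200661 − 0.014328 = 0.186333 m

Δh_A ≈ 200 mm, Δh_B ≈ 14 mm; difference ≈ 190 mm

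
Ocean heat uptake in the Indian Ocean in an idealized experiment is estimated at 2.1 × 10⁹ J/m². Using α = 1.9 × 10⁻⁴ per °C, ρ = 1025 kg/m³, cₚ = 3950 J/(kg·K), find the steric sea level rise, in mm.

99 mm of thermosteric rise

Δh = αQ/(ρcₚ) = 1.9×10⁻⁴ × 2.1×10⁹ / (1025 × 3950) ≈ 0.098549 m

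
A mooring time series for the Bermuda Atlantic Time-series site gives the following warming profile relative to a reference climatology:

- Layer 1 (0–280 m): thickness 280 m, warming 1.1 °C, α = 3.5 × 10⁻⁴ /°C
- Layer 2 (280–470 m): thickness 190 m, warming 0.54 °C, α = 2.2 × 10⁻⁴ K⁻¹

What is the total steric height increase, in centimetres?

0–280 m: 280 × 1.1 × 3.5×10⁻⁴ = 0.10780 m
Layer 2: 2.2×10⁻⁴ × 190 × 0.54 = 0.022572 m
Δh = 0.10780 + 0.022572 = 0.130372 m

Δh = 13.0 cm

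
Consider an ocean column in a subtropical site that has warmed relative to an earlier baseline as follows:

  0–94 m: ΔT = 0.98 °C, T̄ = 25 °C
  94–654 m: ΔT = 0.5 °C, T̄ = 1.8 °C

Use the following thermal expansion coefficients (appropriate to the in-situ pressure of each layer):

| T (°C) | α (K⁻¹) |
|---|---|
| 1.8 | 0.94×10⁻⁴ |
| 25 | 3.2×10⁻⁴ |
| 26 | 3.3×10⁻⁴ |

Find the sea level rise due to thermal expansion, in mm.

Layer 1 at 25 °C → α = 3.2×10⁻⁴ K⁻¹
Layer 2 at 1.8 °C → α = 0.94×10⁻⁴ K⁻¹
Layer 1: 3.2×10⁻⁴ × 94 × 0.98 = 0.0294784 m
0.94×10⁻⁴ × 0.5 × 560 = 0.02632 m
Δh = 0.0294784 + 0.02632 = 0.0557984 m ≈ 55.8 mm

55.8 mm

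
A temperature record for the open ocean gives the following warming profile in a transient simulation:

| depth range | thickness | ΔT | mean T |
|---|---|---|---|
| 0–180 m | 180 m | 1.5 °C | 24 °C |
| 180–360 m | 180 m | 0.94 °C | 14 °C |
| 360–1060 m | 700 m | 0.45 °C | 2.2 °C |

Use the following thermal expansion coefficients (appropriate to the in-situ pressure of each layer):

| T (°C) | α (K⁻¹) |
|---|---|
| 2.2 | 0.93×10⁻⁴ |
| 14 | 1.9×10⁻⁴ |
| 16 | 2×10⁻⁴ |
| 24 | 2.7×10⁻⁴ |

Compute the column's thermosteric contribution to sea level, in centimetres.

Δh ≈ 13.4 cm

Layer 1 at 24 °C → α = 2.7×10⁻⁴ K⁻¹
Layer 2 at 14 °C → α = 1.9×10⁻⁴ K⁻¹
Layer 3 at 2.2 °C → α = 0.93×10⁻⁴ K⁻¹
0–180 m: 180 × 1.5 × 2.7×10⁻⁴ = 0.07290 m
180 × 0.94 × 1.9×10⁻⁴ = 0.032148 m
Layer 3: 0.45 × 0.93×10⁻⁴ × 700 = 0.029295 m
Δh = 0.07290 + 0.032148 + 0.029295 = 0.134343 m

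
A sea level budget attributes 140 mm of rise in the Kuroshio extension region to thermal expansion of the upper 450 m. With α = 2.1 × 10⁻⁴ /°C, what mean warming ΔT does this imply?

ΔT = Δh/(αH) = 0.14 / (2.1×10⁻⁴ × 450) ≈ 1.481 K

1.48 K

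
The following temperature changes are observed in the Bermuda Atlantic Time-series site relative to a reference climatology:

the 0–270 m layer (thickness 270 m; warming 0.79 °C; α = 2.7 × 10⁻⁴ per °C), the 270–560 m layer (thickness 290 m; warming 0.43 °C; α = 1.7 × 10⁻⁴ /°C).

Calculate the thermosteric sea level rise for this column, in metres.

about 0.0788 m

2.7×10⁻⁴ × 270 × 0.79 = 0.057591 m
270–560 m: 0.43 × 290 × 1.7×10⁻⁴ = 0.021199 m
Δh = 0.057591 + 0.021199 = 0.07879 m ≈ 0.0788 m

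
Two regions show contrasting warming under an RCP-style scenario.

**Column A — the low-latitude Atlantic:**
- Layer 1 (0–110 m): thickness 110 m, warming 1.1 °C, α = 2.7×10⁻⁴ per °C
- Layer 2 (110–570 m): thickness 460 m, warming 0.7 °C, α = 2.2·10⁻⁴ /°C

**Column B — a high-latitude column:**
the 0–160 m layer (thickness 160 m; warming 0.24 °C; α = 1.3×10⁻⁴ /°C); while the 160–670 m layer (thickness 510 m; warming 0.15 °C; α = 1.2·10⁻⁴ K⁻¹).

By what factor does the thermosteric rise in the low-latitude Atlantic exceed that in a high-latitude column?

A Layer 1: 2.7×10⁻⁴ × 110 × 1.1 = 0.03267 m
A Layer 2: 0.7 × 460 × 2.2×10⁻⁴ = 0.07084 m
A total: 0.10351 m
B 160 × 1.3×10⁻⁴ × 0.24 = 0.004992 m
B 160–670 m: 1.2×10⁻⁴ × 0.15 × 510 = 0.00918 m
B total: 0.014172 m
Ratio: 0.10351 / 0.014172 ≈ 7.304

7.3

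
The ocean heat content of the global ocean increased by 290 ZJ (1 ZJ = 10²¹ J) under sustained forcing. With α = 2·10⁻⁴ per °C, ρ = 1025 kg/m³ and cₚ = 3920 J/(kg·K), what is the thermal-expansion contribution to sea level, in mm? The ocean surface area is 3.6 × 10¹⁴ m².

40.1 mm

Per unit area: Q = 290×10²¹ / (3.6×10¹⁴) ≈ 8.056×10⁸ J/m²
Δh = αQ/(ρcₚ) = 2×10⁻⁴ × 8.056×10⁸ / (1025 × 3920) ≈ 0.04010 m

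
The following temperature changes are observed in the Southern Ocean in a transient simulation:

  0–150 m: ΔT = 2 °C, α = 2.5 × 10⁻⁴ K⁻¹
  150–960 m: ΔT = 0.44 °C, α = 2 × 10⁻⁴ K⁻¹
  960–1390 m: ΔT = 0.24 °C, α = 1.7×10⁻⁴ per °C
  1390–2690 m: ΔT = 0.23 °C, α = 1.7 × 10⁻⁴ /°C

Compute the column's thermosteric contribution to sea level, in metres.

0.215 m of thermosteric rise

Layer 1: 150 × 2.5×10⁻⁴ × 2 = 0.07500 m
150–960 m: 2×10⁻⁴ × 810 × 0.44 = 0.07128 m
Layer 3: 1.7×10⁻⁴ × 430 × 0.24 = 0.017544 m
1390–2690 m: 0.23 × 1.7×10⁻⁴ × 1300 = 0.05083 m
Δh = 0.07500 + 0.07128 + 0.017544 + 0.05083 = 0.214654 m ≈ 0.215 m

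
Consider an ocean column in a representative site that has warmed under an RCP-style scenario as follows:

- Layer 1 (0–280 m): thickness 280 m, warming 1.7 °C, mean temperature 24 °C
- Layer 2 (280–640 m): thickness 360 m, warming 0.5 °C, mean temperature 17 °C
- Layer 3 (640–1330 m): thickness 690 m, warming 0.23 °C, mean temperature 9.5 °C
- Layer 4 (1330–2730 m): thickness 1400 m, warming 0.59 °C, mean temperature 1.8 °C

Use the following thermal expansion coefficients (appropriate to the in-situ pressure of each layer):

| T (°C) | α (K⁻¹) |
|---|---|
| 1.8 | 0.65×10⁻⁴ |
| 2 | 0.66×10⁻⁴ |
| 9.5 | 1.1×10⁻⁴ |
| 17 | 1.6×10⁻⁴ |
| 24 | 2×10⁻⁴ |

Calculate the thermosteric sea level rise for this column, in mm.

Layer 1 at 24 °C → α = 2×10⁻⁴ K⁻¹
Layer 2 at 17 °C → α = 1.6×10⁻⁴ K⁻¹
Layer 3 at 9.5 °C → α = 1.1×10⁻⁴ K⁻¹
Layer 4 at 1.8 °C → α = 0.65×10⁻⁴ K⁻¹
0–280 m: 1.7 × 2×10⁻⁴ × 280 = 0.09520 m
0.5 × 1.6×10⁻⁴ × 360 = 0.02880 m
Layer 3: 0.23 × 690 × 1.1×10⁻⁴ = 0.017457 m
1400 × 0.65×10⁻⁴ × 0.59 = 0.05369 m
Δh = 0.09520 + 0.02880 + 0.017457 + 0.05369 = 0.195147 m ≈ 195 mm

195 mm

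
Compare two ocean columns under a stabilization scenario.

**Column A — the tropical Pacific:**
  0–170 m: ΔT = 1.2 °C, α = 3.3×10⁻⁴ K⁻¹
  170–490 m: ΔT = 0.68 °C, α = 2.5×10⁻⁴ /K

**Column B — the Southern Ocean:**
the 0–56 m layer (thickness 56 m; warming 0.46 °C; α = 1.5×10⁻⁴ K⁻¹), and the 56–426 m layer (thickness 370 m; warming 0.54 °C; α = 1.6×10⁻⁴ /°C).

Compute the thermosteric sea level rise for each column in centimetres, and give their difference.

Δh_A ≈ 12.2 cm, Δh_B ≈ 3.58 cm; difference ≈ 8.59 cm

A 0–170 m: 170 × 1.2 × 3.3×10⁻⁴ = 0.06732 m
A 320 × 0.68 × 2.5×10⁻⁴ = 0.05440 m
A total: 0.12172 m
B 0–56 m: 0.46 × 1.5×10⁻⁴ × 56 = 0.003864 m
B 56–426 m: 370 × 0.54 × 1.6×10⁻⁴ = 0.031968 m
B total: 0.035832 m
Difference: 0.12172 − 0.035832 = 0.085888 m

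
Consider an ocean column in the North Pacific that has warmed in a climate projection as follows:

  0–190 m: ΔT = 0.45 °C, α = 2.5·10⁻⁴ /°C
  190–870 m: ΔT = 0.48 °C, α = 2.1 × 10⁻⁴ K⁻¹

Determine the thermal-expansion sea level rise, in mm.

Δh ≈ 90 mm

Layer 1: 2.5×10⁻⁴ × 190 × 0.45 = 0.021375 m
2.1×10⁻⁴ × 680 × 0.48 = 0.068544 m
Δh = 0.021375 + 0.068544 = 0.089919 m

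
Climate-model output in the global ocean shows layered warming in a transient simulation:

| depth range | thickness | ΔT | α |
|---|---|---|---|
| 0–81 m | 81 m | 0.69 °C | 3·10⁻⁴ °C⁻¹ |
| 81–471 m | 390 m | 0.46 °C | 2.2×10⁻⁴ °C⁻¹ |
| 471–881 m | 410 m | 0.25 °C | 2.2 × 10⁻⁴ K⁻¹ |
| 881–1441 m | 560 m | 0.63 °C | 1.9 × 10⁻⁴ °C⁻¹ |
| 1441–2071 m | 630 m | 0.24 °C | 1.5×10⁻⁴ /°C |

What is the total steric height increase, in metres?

Δh ≈ 0.168 m

Layer 1: 0.69 × 3×10⁻⁴ × 81 = 0.016767 m
0.46 × 390 × 2.2×10⁻⁴ = 0.039468 m
471–881 m: 410 × 0.25 × 2.2×10⁻⁴ = 0.02255 m
881–1441 m: 560 × 0.63 × 1.9×10⁻⁴ = 0.067032 m
1441–2071 m: 0.24 × 1.5×10⁻⁴ × 630 = 0.02268 m
Δh = 0.016767 + 0.039468 + 0.02255 + 0.067032 + 0.02268 = 0.168497 m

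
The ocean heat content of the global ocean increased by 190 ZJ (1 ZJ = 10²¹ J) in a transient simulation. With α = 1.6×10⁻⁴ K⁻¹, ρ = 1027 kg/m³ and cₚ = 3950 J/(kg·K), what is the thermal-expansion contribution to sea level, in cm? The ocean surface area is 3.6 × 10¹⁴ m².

2.08 cm

Per unit area: Q = 190×10²¹ / (3.6×10¹⁴) ≈ 5.278×10⁸ J/m²
Δh = αQ/(ρcₚ) = 1.6×10⁻⁴ × 5.278×10⁸ / (1027 × 3950) ≈ 0.020817 m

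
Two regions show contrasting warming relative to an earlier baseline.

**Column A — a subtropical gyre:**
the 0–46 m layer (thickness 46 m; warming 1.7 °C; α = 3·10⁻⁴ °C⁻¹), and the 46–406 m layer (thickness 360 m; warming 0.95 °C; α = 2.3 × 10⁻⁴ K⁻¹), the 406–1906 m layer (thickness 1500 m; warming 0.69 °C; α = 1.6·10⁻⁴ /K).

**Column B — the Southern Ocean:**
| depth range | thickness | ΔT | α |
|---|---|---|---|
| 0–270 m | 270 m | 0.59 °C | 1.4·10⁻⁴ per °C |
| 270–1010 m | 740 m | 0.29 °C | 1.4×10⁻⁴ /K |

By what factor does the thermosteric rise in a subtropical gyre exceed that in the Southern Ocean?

≈ 5.11×

A 3×10⁻⁴ × 46 × 1.7 = 0.02346 m
A 2.3×10⁻⁴ × 0.95 × 360 = 0.07866 m
A 406–1906 m: 0.69 × 1500 × 1.6×10⁻⁴ = 0.16560 m
A total: 0.26772 m
B 1.4×10⁻⁴ × 270 × 0.59 = 0.022302 m
B 0.29 × 740 × 1.4×10⁻⁴ = 0.030044 m
B total: 0.052346 m
Ratio: 0.26772 / 0.052346 ≈ 5.114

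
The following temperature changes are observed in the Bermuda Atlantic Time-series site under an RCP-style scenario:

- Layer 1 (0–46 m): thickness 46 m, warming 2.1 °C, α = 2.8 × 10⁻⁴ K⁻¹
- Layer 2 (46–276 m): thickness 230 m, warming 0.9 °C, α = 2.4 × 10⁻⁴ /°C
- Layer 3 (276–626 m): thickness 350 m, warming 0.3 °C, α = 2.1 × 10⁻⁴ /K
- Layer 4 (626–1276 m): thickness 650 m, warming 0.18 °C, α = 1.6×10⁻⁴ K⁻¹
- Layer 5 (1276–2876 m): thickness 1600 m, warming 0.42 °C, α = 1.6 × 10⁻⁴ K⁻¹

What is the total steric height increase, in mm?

46 × 2.8×10⁻⁴ × 2.1 = 0.027048 m
230 × 2.4×10⁻⁴ × 0.9 = 0.04968 m
2.1×10⁻⁴ × 350 × 0.3 = 0.02205 m
626–1276 m: 0.18 × 650 × 1.6×10⁻⁴ = 0.01872 m
Layer 5: 1.6×10⁻⁴ × 1600 × 0.42 = 0.10752 m
Δh = 0.027048 + 0.04968 + 0.02205 + 0.01872 + 0.10752 = 0.225018 m ≈ 230 mm

about 230 mm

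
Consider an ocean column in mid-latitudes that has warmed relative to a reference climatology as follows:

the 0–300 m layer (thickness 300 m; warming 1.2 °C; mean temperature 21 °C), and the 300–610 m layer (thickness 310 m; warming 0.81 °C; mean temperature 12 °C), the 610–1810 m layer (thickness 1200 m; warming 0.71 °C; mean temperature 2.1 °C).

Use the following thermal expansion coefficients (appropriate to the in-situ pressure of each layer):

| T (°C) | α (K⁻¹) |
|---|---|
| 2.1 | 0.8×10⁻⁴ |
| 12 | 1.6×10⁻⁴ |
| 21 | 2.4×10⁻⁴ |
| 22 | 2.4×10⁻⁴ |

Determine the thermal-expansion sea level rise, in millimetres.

Layer 1 at 21 °C → α = 2.4×10⁻⁴ K⁻¹
Layer 2 at 12 °C → α = 1.6×10⁻⁴ K⁻¹
Layer 3 at 2.1 °C → α = 0.8×10⁻⁴ K⁻¹
0–300 m: 2.4×10⁻⁴ × 1.2 × 300 = 0.08640 m
Layer 2: 1.6×10⁻⁴ × 0.81 × 310 = 0.040176 m
1200 × 0.8×10⁻⁴ × 0.71 = 0.06816 m
Δh = 0.08640 + 0.040176 + 0.06816 = 0.194736 m

Δh ≈ 195 mm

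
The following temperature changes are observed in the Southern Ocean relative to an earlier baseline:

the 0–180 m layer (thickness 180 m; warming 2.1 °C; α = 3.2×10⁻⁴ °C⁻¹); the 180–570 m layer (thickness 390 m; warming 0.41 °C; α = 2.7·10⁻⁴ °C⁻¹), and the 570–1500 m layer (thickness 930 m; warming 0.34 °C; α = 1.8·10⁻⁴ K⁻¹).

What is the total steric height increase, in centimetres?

22.1 cm

0–180 m: 2.1 × 3.2×10⁻⁴ × 180 = 0.12096 m
Layer 2: 0.41 × 2.7×10⁻⁴ × 390 = 0.043173 m
0.34 × 1.8×10⁻⁴ × 930 = 0.056916 m
Δh = 0.12096 + 0.043173 + 0.056916 = 0.221049 m ≈ 22.1 cm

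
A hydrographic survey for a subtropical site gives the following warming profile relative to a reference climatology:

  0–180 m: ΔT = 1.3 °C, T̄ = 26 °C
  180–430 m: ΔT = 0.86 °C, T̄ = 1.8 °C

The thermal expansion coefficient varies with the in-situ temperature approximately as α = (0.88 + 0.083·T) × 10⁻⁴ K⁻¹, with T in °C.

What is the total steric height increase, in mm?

Layer 1: α = (0.88 + 0.083×26)×10⁻⁴ = 3.038×10⁻⁴ K⁻¹
Layer 2: α = (0.88 + 0.083×1.8)×10⁻⁴ = 1.0294×10⁻⁴ K⁻¹
Layer 1: 1.3 × 180 × 3.038×10⁻⁴ = 0.0710892 m
1.0294×10⁻⁴ × 250 × 0.86 = 0.0221321 m
Δh = 0.0710892 + 0.0221321 = 0.0932213 m

93.2 mm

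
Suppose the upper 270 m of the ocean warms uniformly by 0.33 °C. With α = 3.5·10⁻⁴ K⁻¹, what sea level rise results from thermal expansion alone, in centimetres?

Δh = αΔT·H = 3.5×10⁻⁴ × 0.33 × 270 = 0.031185 m

Δh ≈ 3.12 cm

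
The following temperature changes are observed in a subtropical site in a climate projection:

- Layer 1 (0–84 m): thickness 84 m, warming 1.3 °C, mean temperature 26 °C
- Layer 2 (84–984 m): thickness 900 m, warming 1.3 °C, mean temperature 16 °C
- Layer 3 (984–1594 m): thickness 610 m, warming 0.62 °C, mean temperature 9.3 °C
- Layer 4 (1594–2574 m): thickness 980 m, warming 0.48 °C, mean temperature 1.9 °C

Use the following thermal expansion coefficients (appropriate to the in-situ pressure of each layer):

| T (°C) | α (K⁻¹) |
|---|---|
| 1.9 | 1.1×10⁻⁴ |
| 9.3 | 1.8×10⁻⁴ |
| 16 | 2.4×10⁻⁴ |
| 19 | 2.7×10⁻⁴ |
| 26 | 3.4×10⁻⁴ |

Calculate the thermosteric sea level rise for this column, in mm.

Layer 1 at 26 °C → α = 3.4×10⁻⁴ K⁻¹
Layer 2 at 16 °C → α = 2.4×10⁻⁴ K⁻¹
Layer 3 at 9.3 °C → α = 1.8×10⁻⁴ K⁻¹
Layer 4 at 1.9 °C → α = 1.1×10⁻⁴ K⁻¹
0–84 m: 1.3 × 84 × 3.4×10⁻⁴ = 0.037128 m
Layer 2: 2.4×10⁻⁴ × 1.3 × 900 = 0.28080 m
Layer 3: 0.62 × 610 × 1.8×10⁻⁴ = 0.068076 m
0.48 × 980 × 1.1×10⁻⁴ = 0.051744 m
Δh = 0.037128 + 0.28080 + 0.068076 + 0.051744 = 0.437748 m ≈ 438 mm

about 438 mm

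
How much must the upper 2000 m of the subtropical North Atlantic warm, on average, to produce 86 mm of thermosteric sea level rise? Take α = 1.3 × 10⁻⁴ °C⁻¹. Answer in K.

0.331 K

ΔT = Δh/(αH) = 0.086 / (1.3×10⁻⁴ × 2000) ≈ 0.3308 K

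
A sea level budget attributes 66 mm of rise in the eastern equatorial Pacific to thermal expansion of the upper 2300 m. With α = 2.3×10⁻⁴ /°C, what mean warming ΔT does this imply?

ΔT = Δh/(αH) = 0.066 / (2.3×10⁻⁴ × 2300) ≈ 0.1248 °C

ΔT ≈ 0.125 °C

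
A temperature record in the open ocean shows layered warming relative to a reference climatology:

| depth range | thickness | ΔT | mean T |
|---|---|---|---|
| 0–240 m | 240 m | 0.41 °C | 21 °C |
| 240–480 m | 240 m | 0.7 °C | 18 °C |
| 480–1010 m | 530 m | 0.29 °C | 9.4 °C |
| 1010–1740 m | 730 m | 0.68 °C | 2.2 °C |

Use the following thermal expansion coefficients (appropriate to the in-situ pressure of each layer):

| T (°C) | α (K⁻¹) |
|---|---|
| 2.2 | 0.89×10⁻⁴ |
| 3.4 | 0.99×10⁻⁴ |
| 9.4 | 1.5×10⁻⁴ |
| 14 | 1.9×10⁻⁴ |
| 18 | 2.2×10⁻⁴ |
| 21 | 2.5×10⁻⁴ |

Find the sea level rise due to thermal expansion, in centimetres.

Layer 1 at 21 °C → α = 2.5×10⁻⁴ K⁻¹
Layer 2 at 18 °C → α = 2.2×10⁻⁴ K⁻¹
Layer 3 at 9.4 °C → α = 1.5×10⁻⁴ K⁻¹
Layer 4 at 2.2 °C → α = 0.89×10⁻⁴ K⁻¹
0.41 × 240 × 2.5×10⁻⁴ = 0.02460 m
240–480 m: 240 × 2.2×10⁻⁴ × 0.7 = 0.03696 m
0.29 × 1.5×10⁻⁴ × 530 = 0.023055 m
Layer 4: 0.68 × 0.89×10⁻⁴ × 730 = 0.0441796 m
Δh = 0.02460 + 0.03696 + 0.023055 + 0.0441796 = 0.1287946 m ≈ 12.9 cm

about 12.9 cm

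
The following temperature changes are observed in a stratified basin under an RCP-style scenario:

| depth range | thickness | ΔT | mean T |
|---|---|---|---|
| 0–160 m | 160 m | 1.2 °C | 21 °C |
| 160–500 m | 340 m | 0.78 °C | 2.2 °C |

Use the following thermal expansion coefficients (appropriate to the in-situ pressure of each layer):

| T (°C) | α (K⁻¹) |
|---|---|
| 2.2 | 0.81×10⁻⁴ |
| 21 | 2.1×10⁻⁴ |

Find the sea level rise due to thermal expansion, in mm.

Δh = 62 mm

Layer 1 at 21 °C → α = 2.1×10⁻⁴ K⁻¹
Layer 2 at 2.2 °C → α = 0.81×10⁻⁴ K⁻¹
0–160 m: 1.2 × 2.1×10⁻⁴ × 160 = 0.04032 m
160–500 m: 340 × 0.78 × 0.81×10⁻⁴ = 0.0214812 m
Δh = 0.04032 + 0.0214812 = 0.0618012 m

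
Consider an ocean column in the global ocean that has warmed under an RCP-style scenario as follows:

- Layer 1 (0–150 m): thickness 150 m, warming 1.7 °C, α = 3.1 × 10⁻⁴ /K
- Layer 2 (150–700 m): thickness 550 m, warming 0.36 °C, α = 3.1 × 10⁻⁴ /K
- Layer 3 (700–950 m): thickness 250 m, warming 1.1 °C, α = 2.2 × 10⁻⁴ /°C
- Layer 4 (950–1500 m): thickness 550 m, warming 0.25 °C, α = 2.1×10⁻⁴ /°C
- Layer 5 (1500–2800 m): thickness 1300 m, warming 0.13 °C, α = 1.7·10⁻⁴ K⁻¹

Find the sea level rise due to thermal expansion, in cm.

Δh ≈ 26 cm

Layer 1: 150 × 1.7 × 3.1×10⁻⁴ = 0.07905 m
0.36 × 3.1×10⁻⁴ × 550 = 0.06138 m
700–950 m: 250 × 1.1 × 2.2×10⁻⁴ = 0.06050 m
Layer 4: 2.1×10⁻⁴ × 550 × 0.25 = 0.028875 m
1500–2800 m: 1300 × 0.13 × 1.7×10⁻⁴ = 0.02873 m
Δh = 0.07905 + 0.06138 + 0.06050 + 0.028875 + 0.02873 = 0.258535 m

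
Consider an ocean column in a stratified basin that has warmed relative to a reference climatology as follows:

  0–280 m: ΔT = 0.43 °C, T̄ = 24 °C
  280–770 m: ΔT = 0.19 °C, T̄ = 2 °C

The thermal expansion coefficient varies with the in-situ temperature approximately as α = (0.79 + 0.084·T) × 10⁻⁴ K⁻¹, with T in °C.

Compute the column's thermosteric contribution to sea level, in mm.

Layer 1: α = (0.79 + 0.084×24)×10⁻⁴ = 2.806×10⁻⁴ K⁻¹
Layer 2: α = (0.79 + 0.084×2)×10⁻⁴ = 0.958×10⁻⁴ K⁻¹
Layer 1: 0.43 × 2.806×10⁻⁴ × 280 = 0.03378424 m
Layer 2: 0.958×10⁻⁴ × 490 × 0.19 = 0.00891898 m
Δh = 0.03378424 + 0.00891898 = 0.04270322 m

Δh ≈ 43 mm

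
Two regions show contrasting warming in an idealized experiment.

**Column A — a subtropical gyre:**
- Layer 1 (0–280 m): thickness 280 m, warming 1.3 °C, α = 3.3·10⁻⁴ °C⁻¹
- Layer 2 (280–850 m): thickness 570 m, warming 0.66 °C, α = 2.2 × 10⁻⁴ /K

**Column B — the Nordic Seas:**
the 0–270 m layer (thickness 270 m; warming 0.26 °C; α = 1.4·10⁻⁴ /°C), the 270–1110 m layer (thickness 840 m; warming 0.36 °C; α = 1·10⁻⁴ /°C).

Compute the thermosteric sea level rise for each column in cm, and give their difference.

A 0–280 m: 1.3 × 280 × 3.3×10⁻⁴ = 0.12012 m
A 280–850 m: 2.2×10⁻⁴ × 0.66 × 570 = 0.082764 m
A total: 0.202884 m
B 0–270 m: 0.26 × 1.4×10⁻⁴ × 270 = 0.009828 m
B 0.36 × 840 × 1×10⁻⁴ = 0.03024 m
B total: 0.040068 m
Difference: 0.202884 − 0.040068 = 0.162816 m

Δh_A ≈ 20 cm, Δh_B ≈ 4.0 cm; difference ≈ 16 cm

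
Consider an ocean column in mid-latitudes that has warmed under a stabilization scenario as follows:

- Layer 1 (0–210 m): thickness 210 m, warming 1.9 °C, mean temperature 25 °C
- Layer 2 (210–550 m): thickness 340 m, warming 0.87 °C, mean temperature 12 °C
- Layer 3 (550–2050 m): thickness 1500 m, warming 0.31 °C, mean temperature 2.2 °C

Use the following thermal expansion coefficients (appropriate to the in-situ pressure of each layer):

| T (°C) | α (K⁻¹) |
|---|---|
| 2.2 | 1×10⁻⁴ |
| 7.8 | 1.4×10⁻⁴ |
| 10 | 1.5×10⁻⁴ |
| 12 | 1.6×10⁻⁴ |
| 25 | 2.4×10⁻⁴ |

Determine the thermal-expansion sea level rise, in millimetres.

190 mm of thermosteric rise

Layer 1 at 25 °C → α = 2.4×10⁻⁴ K⁻¹
Layer 2 at 12 °C → α = 1.6×10⁻⁴ K⁻¹
Layer 3 at 2.2 °C → α = 1×10⁻⁴ K⁻¹
Layer 1: 210 × 1.9 × 2.4×10⁻⁴ = 0.09576 m
210–550 m: 1.6×10⁻⁴ × 0.87 × 340 = 0.047328 m
Layer 3: 1×10⁻⁴ × 0.31 × 1500 = 0.04650 m
Δh = 0.09576 + 0.047328 + 0.04650 = 0.189588 m ≈ 190 mm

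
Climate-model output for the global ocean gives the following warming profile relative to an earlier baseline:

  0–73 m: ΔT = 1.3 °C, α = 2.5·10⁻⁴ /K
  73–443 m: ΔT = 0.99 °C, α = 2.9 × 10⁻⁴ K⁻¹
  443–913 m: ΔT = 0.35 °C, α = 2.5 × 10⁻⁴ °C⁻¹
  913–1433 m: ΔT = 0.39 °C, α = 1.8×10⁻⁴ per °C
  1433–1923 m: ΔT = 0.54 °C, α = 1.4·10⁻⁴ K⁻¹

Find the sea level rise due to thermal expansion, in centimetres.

Δh ≈ 24.5 cm

73 × 2.5×10⁻⁴ × 1.3 = 0.023725 m
73–443 m: 2.9×10⁻⁴ × 0.99 × 370 = 0.106227 m
Layer 3: 470 × 2.5×10⁻⁴ × 0.35 = 0.041125 m
913–1433 m: 520 × 1.8×10⁻⁴ × 0.39 = 0.036504 m
0.54 × 1.4×10⁻⁴ × 490 = 0.037044 m
Δh = 0.023725 + 0.106227 + 0.041125 + 0.036504 + 0.037044 = 0.244625 m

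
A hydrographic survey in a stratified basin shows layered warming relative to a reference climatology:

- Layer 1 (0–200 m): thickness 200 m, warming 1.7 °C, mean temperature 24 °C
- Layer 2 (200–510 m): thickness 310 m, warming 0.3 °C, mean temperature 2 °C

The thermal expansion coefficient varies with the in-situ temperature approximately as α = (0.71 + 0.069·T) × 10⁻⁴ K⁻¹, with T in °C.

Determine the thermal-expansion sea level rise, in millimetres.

88.3 mm of thermosteric rise

Layer 1: α = (0.71 + 0.069×24)×10⁻⁴ = 2.366×10⁻⁴ K⁻¹
Layer 2: α = (0.71 + 0.069×2)×10⁻⁴ = 0.848×10⁻⁴ K⁻¹
2.366×10⁻⁴ × 1.7 × 200 = 0.080444 m
Layer 2: 310 × 0.848×10⁻⁴ × 0.3 = 0.0078864 m
Δh = 0.080444 + 0.0078864 = 0.0883304 m ≈ 88.3 mm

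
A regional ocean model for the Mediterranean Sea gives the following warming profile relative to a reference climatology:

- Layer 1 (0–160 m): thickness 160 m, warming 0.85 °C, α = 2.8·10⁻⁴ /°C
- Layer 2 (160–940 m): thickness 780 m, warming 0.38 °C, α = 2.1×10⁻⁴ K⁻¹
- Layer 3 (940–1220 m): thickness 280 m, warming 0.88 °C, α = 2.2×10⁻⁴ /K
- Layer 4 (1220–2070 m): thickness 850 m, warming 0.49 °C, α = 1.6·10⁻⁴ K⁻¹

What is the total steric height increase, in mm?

0–160 m: 0.85 × 2.8×10⁻⁴ × 160 = 0.03808 m
780 × 2.1×10⁻⁴ × 0.38 = 0.062244 m
0.88 × 280 × 2.2×10⁻⁴ = 0.054208 m
1220–2070 m: 850 × 1.6×10⁻⁴ × 0.49 = 0.06664 m
Δh = 0.03808 + 0.062244 + 0.054208 + 0.06664 = 0.221172 m

about 221 mm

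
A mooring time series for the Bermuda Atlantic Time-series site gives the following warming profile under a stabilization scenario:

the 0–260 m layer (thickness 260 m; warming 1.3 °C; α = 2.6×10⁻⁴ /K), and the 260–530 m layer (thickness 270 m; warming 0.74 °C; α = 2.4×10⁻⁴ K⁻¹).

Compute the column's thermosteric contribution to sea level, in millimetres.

260 × 2.6×10⁻⁴ × 1.3 = 0.08788 m
260–530 m: 2.4×10⁻⁴ × 270 × 0.74 = 0.047952 m
Δh = 0.08788 + 0.047952 = 0.135832 m ≈ 136 mm

Δh = 136 mm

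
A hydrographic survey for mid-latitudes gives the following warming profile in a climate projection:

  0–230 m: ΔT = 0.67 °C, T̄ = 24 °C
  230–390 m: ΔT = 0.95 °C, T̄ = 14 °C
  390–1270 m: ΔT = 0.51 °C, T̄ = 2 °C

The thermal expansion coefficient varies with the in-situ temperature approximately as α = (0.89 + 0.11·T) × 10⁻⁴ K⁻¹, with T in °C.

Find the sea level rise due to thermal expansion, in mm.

Δh ≈ 140 mm

Layer 1: α = (0.89 + 0.11×24)×10⁻⁴ = 3.53×10⁻⁴ K⁻¹
Layer 2: α = (0.89 + 0.11×14)×10⁻⁴ = 2.43×10⁻⁴ K⁻¹
Layer 3: α = (0.89 + 0.11×2)×10⁻⁴ = 1.11×10⁻⁴ K⁻¹
0–230 m: 3.53×10⁻⁴ × 0.67 × 230 = 0.0543973 m
230–390 m: 2.43×10⁻⁴ × 160 × 0.95 = 0.036936 m
Layer 3: 0.51 × 1.11×10⁻⁴ × 880 = 0.0498168 m
Δh = 0.0543973 + 0.036936 + 0.0498168 = 0.1411501 m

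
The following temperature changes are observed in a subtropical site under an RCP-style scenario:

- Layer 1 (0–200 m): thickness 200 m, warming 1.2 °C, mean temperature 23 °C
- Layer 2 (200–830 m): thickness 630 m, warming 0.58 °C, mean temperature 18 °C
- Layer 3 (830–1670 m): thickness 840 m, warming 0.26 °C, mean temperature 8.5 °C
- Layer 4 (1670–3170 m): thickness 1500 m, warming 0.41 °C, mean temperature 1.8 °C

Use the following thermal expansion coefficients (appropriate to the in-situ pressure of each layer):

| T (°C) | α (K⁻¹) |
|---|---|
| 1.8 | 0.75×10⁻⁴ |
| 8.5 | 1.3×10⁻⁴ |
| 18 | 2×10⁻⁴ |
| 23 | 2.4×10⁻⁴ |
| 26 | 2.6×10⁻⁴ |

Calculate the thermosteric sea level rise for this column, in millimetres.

Layer 1 at 23 °C → α = 2.4×10⁻⁴ K⁻¹
Layer 2 at 18 °C → α = 2×10⁻⁴ K⁻¹
Layer 3 at 8.5 °C → α = 1.3×10⁻⁴ K⁻¹
Layer 4 at 1.8 °C → α = 0.75×10⁻⁴ K⁻¹
Layer 1: 2.4×10⁻⁴ × 1.2 × 200 = 0.05760 m
200–830 m: 2×10⁻⁴ × 0.58 × 630 = 0.07308 m
840 × 1.3×10⁻⁴ × 0.26 = 0.028392 m
0.41 × 1500 × 0.75×10⁻⁴ = 0.046125 m
Δh = 0.05760 + 0.07308 + 0.028392 + 0.046125 = 0.205197 m ≈ 205 mm

Δh = 205 mm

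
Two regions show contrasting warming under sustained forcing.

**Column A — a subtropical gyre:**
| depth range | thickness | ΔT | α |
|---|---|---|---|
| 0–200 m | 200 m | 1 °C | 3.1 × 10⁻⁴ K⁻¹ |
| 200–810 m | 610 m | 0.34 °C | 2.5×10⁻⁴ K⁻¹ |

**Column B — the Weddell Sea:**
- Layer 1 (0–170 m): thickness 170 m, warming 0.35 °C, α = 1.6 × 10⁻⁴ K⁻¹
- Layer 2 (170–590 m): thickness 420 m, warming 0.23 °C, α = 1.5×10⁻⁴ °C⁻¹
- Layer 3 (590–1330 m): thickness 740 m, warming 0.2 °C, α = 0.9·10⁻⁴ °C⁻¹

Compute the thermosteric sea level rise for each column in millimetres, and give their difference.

A: 114 mm; B: 37.3 mm; difference 76.5 mm

A Layer 1: 200 × 1 × 3.1×10⁻⁴ = 0.06200 m
A 200–810 m: 0.34 × 610 × 2.5×10⁻⁴ = 0.05185 m
A total: 0.11385 m
B Layer 1: 170 × 0.35 × 1.6×10⁻⁴ = 0.00952 m
B Layer 2: 0.23 × 1.5×10⁻⁴ × 420 = 0.01449 m
B 590–1330 m: 0.9×10⁻⁴ × 0.2 × 740 = 0.01332 m
B total: 0.03733 m
Difference: 0.11385 − 0.03733 = 0.07652 m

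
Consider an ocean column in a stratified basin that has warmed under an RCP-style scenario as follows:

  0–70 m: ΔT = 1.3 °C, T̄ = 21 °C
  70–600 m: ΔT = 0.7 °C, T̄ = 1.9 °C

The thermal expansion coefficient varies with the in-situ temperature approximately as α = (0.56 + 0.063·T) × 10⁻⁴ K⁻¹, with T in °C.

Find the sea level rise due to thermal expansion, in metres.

0.0424 m

Layer 1: α = (0.56 + 0.063×21)×10⁻⁴ = 1.883×10⁻⁴ K⁻¹
Layer 2: α = (0.56 + 0.063×1.9)×10⁻⁴ = 0.6797×10⁻⁴ K⁻¹
0–70 m: 1.3 × 70 × 1.883×10⁻⁴ = 0.0171353 m
70–600 m: 0.6797×10⁻⁴ × 0.7 × 530 = 0.02521687 m
Δh = 0.0171353 + 0.02521687 = 0.04235217 m ≈ 0.0424 m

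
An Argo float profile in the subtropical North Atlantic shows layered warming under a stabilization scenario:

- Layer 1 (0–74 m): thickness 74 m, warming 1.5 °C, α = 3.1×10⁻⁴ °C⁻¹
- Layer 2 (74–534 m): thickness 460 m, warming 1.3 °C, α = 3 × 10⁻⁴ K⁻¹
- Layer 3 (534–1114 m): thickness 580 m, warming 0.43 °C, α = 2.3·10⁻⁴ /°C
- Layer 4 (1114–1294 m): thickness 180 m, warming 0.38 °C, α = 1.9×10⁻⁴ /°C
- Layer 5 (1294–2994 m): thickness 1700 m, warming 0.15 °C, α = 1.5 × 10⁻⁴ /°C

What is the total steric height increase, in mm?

322 mm of thermosteric rise

0–74 m: 74 × 1.5 × 3.1×10⁻⁴ = 0.03441 m
74–534 m: 1.3 × 460 × 3×10⁻⁴ = 0.17940 m
Layer 3: 2.3×10⁻⁴ × 0.43 × 580 = 0.057362 m
1114–1294 m: 180 × 1.9×10⁻⁴ × 0.38 = 0.012996 m
1294–2994 m: 1700 × 1.5×10⁻⁴ × 0.15 = 0.03825 m
Δh = 0.03441 + 0.17940 + 0.057362 + 0.012996 + 0.03825 = 0.322418 m ≈ 322 mm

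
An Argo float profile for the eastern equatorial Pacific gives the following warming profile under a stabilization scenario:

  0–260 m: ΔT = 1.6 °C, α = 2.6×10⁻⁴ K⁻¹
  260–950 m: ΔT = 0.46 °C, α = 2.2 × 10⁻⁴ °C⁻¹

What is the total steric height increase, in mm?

Δh = 178 mm

1.6 × 2.6×10⁻⁴ × 260 = 0.10816 m
260–950 m: 690 × 2.2×10⁻⁴ × 0.46 = 0.069828 m
Δh = 0.10816 + 0.069828 = 0.177988 m ≈ 178 mm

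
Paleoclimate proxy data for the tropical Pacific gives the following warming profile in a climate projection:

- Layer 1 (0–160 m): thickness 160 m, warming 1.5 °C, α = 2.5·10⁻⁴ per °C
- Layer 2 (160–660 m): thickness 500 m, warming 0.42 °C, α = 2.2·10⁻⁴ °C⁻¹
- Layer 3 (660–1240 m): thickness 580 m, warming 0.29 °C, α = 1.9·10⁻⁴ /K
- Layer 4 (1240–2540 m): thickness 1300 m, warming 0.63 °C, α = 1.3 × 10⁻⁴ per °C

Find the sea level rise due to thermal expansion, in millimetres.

Δh = 245 mm

1.5 × 2.5×10⁻⁴ × 160 = 0.06000 m
Layer 2: 500 × 2.2×10⁻⁴ × 0.42 = 0.04620 m
Layer 3: 0.29 × 580 × 1.9×10⁻⁴ = 0.031958 m
1240–2540 m: 1300 × 1.3×10⁻⁴ × 0.63 = 0.10647 m
Δh = 0.06000 + 0.04620 + 0.031958 + 0.10647 = 0.244628 m ≈ 245 mm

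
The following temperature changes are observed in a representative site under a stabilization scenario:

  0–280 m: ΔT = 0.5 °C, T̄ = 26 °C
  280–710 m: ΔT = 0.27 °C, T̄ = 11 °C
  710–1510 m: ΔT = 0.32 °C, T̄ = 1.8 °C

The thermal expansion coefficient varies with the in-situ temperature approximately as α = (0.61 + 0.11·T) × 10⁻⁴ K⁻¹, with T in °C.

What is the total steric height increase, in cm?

Layer 1: α = (0.61 + 0.11×26)×10⁻⁴ = 3.47×10⁻⁴ K⁻¹
Layer 2: α = (0.61 + 0.11×11)×10⁻⁴ = 1.82×10⁻⁴ K⁻¹
Layer 3: α = (0.61 + 0.11×1.8)×10⁻⁴ = 0.808×10⁻⁴ K⁻¹
Layer 1: 0.5 × 3.47×10⁻⁴ × 280 = 0.04858 m
1.82×10⁻⁴ × 0.27 × 430 = 0.0211302 m
800 × 0.808×10⁻⁴ × 0.32 = 0.0206848 m
Δh = 0.04858 + 0.0211302 + 0.0206848 = 0.090395 m

9.0 cm of thermosteric rise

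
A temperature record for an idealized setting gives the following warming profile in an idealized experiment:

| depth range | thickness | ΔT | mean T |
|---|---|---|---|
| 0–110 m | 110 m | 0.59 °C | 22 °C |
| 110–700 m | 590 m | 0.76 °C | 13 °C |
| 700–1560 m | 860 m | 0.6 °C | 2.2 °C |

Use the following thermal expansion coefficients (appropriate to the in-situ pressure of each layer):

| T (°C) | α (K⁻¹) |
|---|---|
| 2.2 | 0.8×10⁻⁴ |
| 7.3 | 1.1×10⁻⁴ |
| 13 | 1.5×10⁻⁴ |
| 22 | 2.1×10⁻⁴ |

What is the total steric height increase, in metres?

Δh ≈ 0.122 m

Layer 1 at 22 °C → α = 2.1×10⁻⁴ K⁻¹
Layer 2 at 13 °C → α = 1.5×10⁻⁴ K⁻¹
Layer 3 at 2.2 °C → α = 0.8×10⁻⁴ K⁻¹
110 × 2.1×10⁻⁴ × 0.59 = 0.013629 m
0.76 × 590 × 1.5×10⁻⁴ = 0.06726 m
Layer 3: 0.6 × 860 × 0.8×10⁻⁴ = 0.04128 m
Δh = 0.013629 + 0.06726 + 0.04128 = 0.122169 m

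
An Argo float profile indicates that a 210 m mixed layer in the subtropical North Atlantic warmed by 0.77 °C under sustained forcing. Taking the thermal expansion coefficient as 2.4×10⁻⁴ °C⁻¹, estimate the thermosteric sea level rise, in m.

Δh ≈ 0.0388 m

Δh = αΔT·H = 2.4×10⁻⁴ × 0.77 × 210 = 0.038808 m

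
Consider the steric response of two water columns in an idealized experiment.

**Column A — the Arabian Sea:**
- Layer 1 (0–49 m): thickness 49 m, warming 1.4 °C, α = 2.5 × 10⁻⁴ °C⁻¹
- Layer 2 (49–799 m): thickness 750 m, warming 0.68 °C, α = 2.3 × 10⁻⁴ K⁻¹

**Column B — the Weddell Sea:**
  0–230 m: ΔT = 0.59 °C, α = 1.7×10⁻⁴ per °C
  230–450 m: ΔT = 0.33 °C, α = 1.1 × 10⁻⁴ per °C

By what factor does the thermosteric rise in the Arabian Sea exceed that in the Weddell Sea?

a factor of 4.33

A 0–49 m: 2.5×10⁻⁴ × 1.4 × 49 = 0.01715 m
A 49–799 m: 2.3×10⁻⁴ × 0.68 × 750 = 0.11730 m
A total: 0.13445 m
B Layer 1: 230 × 1.7×10⁻⁴ × 0.59 = 0.023069 m
B 220 × 0.33 × 1.1×10⁻⁴ = 0.007986 m
B total: 0.031055 m
Ratio: 0.13445 / 0.031055 ≈ 4.329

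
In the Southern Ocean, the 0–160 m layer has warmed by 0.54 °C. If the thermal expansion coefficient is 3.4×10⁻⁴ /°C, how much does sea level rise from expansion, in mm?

about 29.4 mm

Δh = αΔT·H = 3.4×10⁻⁴ × 0.54 × 160 = 0.029376 m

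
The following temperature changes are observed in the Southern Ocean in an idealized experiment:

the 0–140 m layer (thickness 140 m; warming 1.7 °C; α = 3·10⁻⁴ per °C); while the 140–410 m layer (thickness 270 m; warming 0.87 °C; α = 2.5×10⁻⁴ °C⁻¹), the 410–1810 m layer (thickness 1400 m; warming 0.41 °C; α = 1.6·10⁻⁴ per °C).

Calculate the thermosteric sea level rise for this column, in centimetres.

0–140 m: 1.7 × 3×10⁻⁴ × 140 = 0.07140 m
140–410 m: 2.5×10⁻⁴ × 0.87 × 270 = 0.058725 m
410–1810 m: 0.41 × 1.6×10⁻⁴ × 1400 = 0.09184 m
Δh = 0.07140 + 0.058725 + 0.09184 = 0.221965 m ≈ 22 cm

about 22 cm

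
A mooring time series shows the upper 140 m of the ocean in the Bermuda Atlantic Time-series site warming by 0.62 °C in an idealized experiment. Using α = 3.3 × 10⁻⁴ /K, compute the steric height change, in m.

Δh ≈ 0.0286 m

Δh = αΔT·H = 3.3×10⁻⁴ × 0.62 × 140 = 0.028644 m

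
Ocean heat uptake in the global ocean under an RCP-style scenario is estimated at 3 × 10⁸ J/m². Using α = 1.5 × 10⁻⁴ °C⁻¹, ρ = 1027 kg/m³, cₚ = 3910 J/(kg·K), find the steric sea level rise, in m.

Δh = αQ/(ρcₚ) = 1.5×10⁻⁴ × 3×10⁸ / (1027 × 3910) ≈ 0.011206 m

Δh = 0.0112 m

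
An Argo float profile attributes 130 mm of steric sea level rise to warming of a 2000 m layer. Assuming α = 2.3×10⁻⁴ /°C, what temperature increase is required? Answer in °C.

ΔT = Δh/(αH) = 0.13 / (2.3×10⁻⁴ × 2000) ≈ 0.2826 °C

0.283 °C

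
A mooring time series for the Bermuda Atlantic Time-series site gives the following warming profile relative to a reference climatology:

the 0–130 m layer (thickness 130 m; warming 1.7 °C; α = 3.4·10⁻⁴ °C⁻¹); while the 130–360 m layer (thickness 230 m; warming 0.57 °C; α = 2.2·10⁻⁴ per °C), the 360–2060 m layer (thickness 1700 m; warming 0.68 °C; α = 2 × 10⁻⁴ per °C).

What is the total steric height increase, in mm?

about 335 mm

130 × 3.4×10⁻⁴ × 1.7 = 0.07514 m
130–360 m: 2.2×10⁻⁴ × 0.57 × 230 = 0.028842 m
360–2060 m: 0.68 × 2×10⁻⁴ × 1700 = 0.23120 m
Δh = 0.07514 + 0.028842 + 0.23120 = 0.335182 m ≈ 335 mm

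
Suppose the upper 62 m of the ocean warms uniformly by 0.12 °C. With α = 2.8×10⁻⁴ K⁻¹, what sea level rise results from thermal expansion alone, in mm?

Δh = αΔT·H = 2.8×10⁻⁴ × 0.12 × 62 = 0.0020832 m

2.08 mm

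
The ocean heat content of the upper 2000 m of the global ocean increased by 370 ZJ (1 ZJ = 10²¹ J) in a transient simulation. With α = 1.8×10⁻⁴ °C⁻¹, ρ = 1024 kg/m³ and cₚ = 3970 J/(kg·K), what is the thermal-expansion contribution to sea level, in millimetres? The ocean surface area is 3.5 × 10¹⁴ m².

46.8 mm of thermosteric rise

Per unit area: Q = 370×10²¹ / (3.5×10¹⁴) ≈ 1.057×10⁹ J/m²
Δh = αQ/(ρcₚ) = 1.8×10⁻⁴ × 1.057×10⁹ / (1024 × 3970) ≈ 0.046801 m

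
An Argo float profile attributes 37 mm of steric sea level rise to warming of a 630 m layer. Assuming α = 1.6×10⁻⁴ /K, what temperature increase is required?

0.367 °C

ΔT = Δh/(αH) = 0.037 / (1.6×10⁻⁴ × 630) ≈ 0.3671 °C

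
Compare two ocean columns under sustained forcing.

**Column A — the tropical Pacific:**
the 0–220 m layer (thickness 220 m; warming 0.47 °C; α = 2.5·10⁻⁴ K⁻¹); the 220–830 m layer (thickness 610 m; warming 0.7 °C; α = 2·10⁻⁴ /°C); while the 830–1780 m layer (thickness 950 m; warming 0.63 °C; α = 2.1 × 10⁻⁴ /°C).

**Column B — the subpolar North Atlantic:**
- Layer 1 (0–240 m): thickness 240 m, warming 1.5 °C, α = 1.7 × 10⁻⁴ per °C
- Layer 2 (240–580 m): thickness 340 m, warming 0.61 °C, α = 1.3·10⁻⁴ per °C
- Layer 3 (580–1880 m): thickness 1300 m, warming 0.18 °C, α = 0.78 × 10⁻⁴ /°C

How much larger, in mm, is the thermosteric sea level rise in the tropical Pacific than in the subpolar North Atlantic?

A 0–220 m: 220 × 0.47 × 2.5×10⁻⁴ = 0.02585 m
A Layer 2: 0.7 × 2×10⁻⁴ × 610 = 0.08540 m
A 830–1780 m: 950 × 0.63 × 2.1×10⁻⁴ = 0.125685 m
A total: 0.236935 m
B 1.5 × 1.7×10⁻⁴ × 240 = 0.06120 m
B Layer 2: 1.3×10⁻⁴ × 0.61 × 340 = 0.026962 m
B Layer 3: 0.78×10⁻⁴ × 0.18 × 1300 = 0.018252 m
B total: 0.106414 m
Difference: 0.236935 − 0.106414 = 0.130521 m

Δh_A − Δh_B ≈ 130 mm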